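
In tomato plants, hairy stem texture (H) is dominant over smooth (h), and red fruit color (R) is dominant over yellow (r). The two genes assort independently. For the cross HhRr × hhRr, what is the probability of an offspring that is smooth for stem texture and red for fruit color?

Dihybrid cross HhRr × hhRr — consider each gene separately:
stem texture: Hh × hh → 2 Hh, 2 hh → 2 H_ : 2 hh (out of 4)
fruit color: Rr × Rr → 1 RR, 2 Rr, 1 rr → 3 R_ : 1 rr (out of 4)
Looking for: smooth (hh) and red (R_)
P(smooth) = 2/4, P(red) = 3/4
P(both) = 2/4 × 3/4 = 6/16 = 3/8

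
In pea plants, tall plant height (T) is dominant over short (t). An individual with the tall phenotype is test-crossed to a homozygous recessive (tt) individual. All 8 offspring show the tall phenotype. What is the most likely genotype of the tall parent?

Test cross: ? × tt
All offspring are tall.
If the unknown parent were heterozygous (Tt), about half of 8 offspring would be short; none are. The unknown parent is most likely homozygous dominant (TT).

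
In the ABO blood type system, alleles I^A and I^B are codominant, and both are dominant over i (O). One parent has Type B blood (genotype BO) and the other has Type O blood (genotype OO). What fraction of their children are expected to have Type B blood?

Cross: BO × OO
Possible offspring genotypes: 2 BO, 2 OO
Blood type counts: 2 Type B, 2 Type O
Probability of Type B: 2/4 = 1/2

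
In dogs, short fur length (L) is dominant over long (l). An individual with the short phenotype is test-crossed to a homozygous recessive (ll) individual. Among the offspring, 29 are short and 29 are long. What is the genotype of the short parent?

Test cross: ? × ll
Offspring: 29 short, 29 long — approximately 1:1.
A 1:1 ratio in a test cross indicates the unknown parent is heterozygous (Ll).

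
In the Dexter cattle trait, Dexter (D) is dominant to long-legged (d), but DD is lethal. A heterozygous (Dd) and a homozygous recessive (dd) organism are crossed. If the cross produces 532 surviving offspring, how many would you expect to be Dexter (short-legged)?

Cross: Dd × dd
Punnett square offspring (before lethality): 2 Dd, 2 dd
No DD offspring are produced in this cross.
Dexter (short-legged): 2 out of 4 → fraction 1/2
Expected count = 1/2 × 532 = 266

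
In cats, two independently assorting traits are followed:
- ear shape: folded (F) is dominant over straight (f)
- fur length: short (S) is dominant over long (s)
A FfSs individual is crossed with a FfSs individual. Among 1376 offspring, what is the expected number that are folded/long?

Dihybrid cross FfSs × FfSs — consider each gene separately:
ear shape: Ff × Ff → 1 FF, 2 Ff, 1 ff → 3 F_ : 1 ff (out of 4)
fur length: Ss × Ss → 1 SS, 2 Ss, 1 ss → 3 S_ : 1 ss (out of 4)
Combine (counts out of 4 × 4 = 16): folded/short (F_S_) = 3×3 = 9; folded/long (F_ss) = 3×1 = 3; straight/short (ffS_) = 1×3 = 3; straight/long (ffss) = 1×1 = 1
Phenotype counts (out of 16): 9 folded/short, 3 folded/long, 3 straight/short, 1 straight/long
folded/long: 3 out of 16 → fraction 3/16
Expected count = 3/16 × 1376 = 258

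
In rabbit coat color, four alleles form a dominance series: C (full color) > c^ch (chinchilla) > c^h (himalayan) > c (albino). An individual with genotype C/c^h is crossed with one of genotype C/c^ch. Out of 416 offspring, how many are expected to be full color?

Cross: C/c^h × C/c^ch
Allele dominance: C > c^ch > c^h > c
Offspring genotypes: 1 C/C, 1 C/c^ch, 1 C/c^h, 1 c^ch/c^h
Phenotype counts: 3 full color, 1 chinchilla
full color: 3 out of 4 → fraction 3/4
Expected count = 3/4 × 416 = 312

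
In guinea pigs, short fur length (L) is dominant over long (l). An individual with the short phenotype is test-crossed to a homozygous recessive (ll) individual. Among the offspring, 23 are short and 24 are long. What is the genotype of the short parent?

Test cross: ? × ll
Offspring: 23 short, 24 long — approximately 1:1.
A 1:1 ratio in a test cross indicates the unknown parent is heterozygous (Ll).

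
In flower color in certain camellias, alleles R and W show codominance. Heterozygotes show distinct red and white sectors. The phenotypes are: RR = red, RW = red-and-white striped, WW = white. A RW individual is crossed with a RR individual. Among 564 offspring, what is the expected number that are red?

Punnett square for RW × RR:
Offspring genotypes: 2 RR, 2 RW
Phenotype counts: 2 red, 2 red-and-white striped
red: 2 out of 4 → fraction 1/2
Expected count = 1/2 × 564 = 282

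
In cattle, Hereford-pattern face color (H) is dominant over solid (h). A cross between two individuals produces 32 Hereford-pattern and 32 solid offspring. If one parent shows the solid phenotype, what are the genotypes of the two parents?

Observed offspring: 32 Hereford-pattern, 32 solid
The observed ratio simplifies to 1:1. One parent shows solid, so its genotype must be hh. A 1:1 offspring split requires the other parent to be heterozygous (Hh).
Parent genotypes: hh × Hh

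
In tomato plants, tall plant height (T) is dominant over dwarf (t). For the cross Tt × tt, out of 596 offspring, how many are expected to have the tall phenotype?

Punnett square for Tt × tt:
Offspring genotypes: 2 Tt, 2 tt
Total offspring: 4
Count with target: 2
Probability: 2/4 = 1/2
Expected count = 1/2 × 596 = 298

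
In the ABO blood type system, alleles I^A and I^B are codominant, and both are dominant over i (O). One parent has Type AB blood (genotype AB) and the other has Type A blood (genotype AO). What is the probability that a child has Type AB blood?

Cross: AB × AO
Possible offspring genotypes: 1 AA, 1 AO, 1 AB, 1 BO
Blood type counts: 2 Type A, 1 Type AB, 1 Type B
Probability of Type AB: 1/4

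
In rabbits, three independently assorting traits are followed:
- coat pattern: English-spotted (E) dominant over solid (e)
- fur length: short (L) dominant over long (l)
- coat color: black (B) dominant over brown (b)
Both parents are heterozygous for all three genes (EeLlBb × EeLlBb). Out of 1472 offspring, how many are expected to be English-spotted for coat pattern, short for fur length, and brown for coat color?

Trihybrid cross: EeLlBb × EeLlBb
Each trait segregates independently with a 3:1 phenotypic ratio, so each gene contributes 3/4 (dominant) or 1/4 (recessive).
Target: English-spotted (coat pattern), short (fur length), brown (coat color)
Probability = product of independent per-trait probabilities
= 3/4 × 3/4 × 1/4 = 9/64
Expected count = 9/64 × 1472 = 207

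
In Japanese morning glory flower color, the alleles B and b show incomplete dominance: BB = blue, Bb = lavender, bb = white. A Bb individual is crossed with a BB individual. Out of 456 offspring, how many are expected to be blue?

Punnett square for Bb × BB:
Offspring genotypes: 2 BB, 2 Bb
Phenotype counts: 2 blue, 2 lavender
blue: 2 out of 4 → fraction 1/2
Expected count = 1/2 × 456 = 228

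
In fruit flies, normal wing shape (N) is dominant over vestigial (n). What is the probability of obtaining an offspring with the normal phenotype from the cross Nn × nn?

Punnett square for Nn × nn:
Offspring genotypes: 2 Nn, 2 nn
Total offspring: 4
Count with target: 2
Probability: 2/4 = 1/2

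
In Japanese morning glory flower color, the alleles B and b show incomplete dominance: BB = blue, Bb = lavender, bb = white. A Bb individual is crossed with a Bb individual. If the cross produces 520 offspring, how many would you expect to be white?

Punnett square for Bb × Bb:
Offspring genotypes: 1 BB, 2 Bb, 1 bb
Phenotype counts: 1 blue, 2 lavender, 1 white
white: 1 out of 4 → fraction 1/4
Expected count = 1/4 × 520 = 130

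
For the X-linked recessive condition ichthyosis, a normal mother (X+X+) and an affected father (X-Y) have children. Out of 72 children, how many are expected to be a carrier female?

Cross: X+X+ × X-Y
Offspring: 2 X+X-, 2 X+Y
Probability of a carrier female: 2/4 = 1/2
Expected count = 1/2 × 72 = 36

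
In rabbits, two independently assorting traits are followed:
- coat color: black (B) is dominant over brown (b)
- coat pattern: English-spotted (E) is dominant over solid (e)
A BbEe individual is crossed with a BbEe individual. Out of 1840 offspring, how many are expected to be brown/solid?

Dihybrid cross BbEe × BbEe — consider each gene separately:
coat color: Bb × Bb → 1 BB, 2 Bb, 1 bb → 3 B_ : 1 bb (out of 4)
coat pattern: Ee × Ee → 1 EE, 2 Ee, 1 ee → 3 E_ : 1 ee (out of 4)
Combine (counts out of 4 × 4 = 16): black/English-spotted (B_E_) = 3×3 = 9; black/solid (B_ee) = 3×1 = 3; brown/English-spotted (bbE_) = 1×3 = 3; brown/solid (bbee) = 1×1 = 1
Phenotype counts (out of 16): 9 black/English-spotted, 3 black/solid, 3 brown/English-spotted, 1 brown/solid
brown/solid: 1 out of 16 → fraction 1/16
Expected count = 1/16 × 1840 = 115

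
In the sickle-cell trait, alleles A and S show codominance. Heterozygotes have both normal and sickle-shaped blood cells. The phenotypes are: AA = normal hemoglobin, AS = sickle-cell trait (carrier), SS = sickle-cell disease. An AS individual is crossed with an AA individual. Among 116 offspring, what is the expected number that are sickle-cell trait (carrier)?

Punnett square for AS × AA:
Offspring genotypes: 2 AA, 2 AS
Phenotype counts: 2 normal hemoglobin, 2 sickle-cell trait (carrier)
sickle-cell trait (carrier): 2 out of 4 → fraction 1/2
Expected count = 1/2 × 116 = 58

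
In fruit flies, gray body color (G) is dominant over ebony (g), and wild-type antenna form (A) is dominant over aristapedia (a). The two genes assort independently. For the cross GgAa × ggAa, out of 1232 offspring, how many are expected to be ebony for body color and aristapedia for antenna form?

Dihybrid cross GgAa × ggAa — consider each gene separately:
body color: Gg × gg → 2 Gg, 2 gg → 2 G_ : 2 gg (out of 4)
antenna form: Aa × Aa → 1 AA, 2 Aa, 1 aa → 3 A_ : 1 aa (out of 4)
Looking for: ebony (gg) and aristapedia (aa)
P(ebony) = 2/4, P(aristapedia) = 1/4
P(both) = 2/4 × 1/4 = 2/16 = 1/8
Expected count = 1/8 × 1232 = 154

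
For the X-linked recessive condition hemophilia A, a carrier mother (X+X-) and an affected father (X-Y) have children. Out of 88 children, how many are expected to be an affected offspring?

Cross: X+X- × X-Y
Offspring: 1 X+X-, 1 X+Y, 1 X-X-, 1 X-Y
Probability of an affected offspring: 2/4 = 1/2
Expected count = 1/2 × 88 = 44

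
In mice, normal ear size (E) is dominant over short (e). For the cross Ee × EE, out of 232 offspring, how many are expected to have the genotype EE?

Punnett square for Ee × EE:
Offspring genotypes: 2 EE, 2 Ee
Total offspring: 4
Count with target: 2
Probability: 2/4 = 1/2
Expected count = 1/2 × 232 = 116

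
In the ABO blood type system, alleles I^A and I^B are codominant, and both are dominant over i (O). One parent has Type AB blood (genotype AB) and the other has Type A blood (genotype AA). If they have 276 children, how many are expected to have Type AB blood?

Cross: AB × AA
Possible offspring genotypes: 2 AA, 2 AB
Blood type counts: 2 Type A, 2 Type AB
Probability of Type AB: 2/4 = 1/2
Expected count = 1/2 × 276 = 138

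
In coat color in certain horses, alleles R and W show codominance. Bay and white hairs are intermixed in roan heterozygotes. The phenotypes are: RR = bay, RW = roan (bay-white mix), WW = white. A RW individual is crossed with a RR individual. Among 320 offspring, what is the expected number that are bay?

Punnett square for RW × RR:
Offspring genotypes: 2 RR, 2 RW
Phenotype counts: 2 bay, 2 roan (bay-white mix)
bay: 2 out of 4 → fraction 1/2
Expected count = 1/2 × 320 = 160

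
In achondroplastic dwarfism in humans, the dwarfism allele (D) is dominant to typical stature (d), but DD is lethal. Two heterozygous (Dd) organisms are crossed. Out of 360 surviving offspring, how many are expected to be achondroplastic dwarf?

Cross: Dd × Dd
Punnett square offspring (before lethality): 1 DD, 2 Dd, 1 dd
The DD genotype is lethal (embryos die); surviving offspring: 2 Dd, 1 dd
achondroplastic dwarf: 2 out of 3 → fraction 2/3
Expected count = 2/3 × 360 = 240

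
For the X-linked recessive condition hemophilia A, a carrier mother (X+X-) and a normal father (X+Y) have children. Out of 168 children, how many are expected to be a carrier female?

Cross: X+X- × X+Y
Offspring: 1 X+X+, 1 X+Y, 1 X+X-, 1 X-Y
Probability of a carrier female: 1/4
Expected count = 1/4 × 168 = 42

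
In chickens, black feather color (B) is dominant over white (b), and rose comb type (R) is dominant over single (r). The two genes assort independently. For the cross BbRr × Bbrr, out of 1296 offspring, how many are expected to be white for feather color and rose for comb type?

Dihybrid cross BbRr × Bbrr — consider each gene separately:
feather color: Bb × Bb → 1 BB, 2 Bb, 1 bb → 3 B_ : 1 bb (out of 4)
comb type: Rr × rr → 2 Rr, 2 rr → 2 R_ : 2 rr (out of 4)
Looking for: white (bb) and rose (R_)
P(white) = 1/4, P(rose) = 2/4
P(both) = 1/4 × 2/4 = 2/16 = 1/8
Expected count = 1/8 × 1296 = 162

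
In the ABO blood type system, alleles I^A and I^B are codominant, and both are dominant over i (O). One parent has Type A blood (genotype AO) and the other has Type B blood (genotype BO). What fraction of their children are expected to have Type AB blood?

Cross: AO × BO
Possible offspring genotypes: 1 AB, 1 AO, 1 BO, 1 OO
Blood type counts: 1 Type AB, 1 Type A, 1 Type B, 1 Type O
Probability of Type AB: 1/4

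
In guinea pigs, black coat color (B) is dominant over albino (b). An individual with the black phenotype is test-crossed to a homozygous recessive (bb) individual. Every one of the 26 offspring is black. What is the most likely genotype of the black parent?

Test cross: ? × bb
All offspring are black.
If the unknown parent were heterozygous (Bb), about half of 26 offspring would be albino; none are. The unknown parent is most likely homozygous dominant (BB).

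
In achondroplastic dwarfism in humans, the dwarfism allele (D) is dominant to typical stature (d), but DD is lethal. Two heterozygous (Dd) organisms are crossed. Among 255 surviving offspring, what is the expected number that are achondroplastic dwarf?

Cross: Dd × Dd
Punnett square offspring (before lethality): 1 DD, 2 Dd, 1 dd
The DD genotype is lethal (embryos die); surviving offspring: 2 Dd, 1 dd
achondroplastic dwarf: 2 out of 3 → fraction 2/3
Expected count = 2/3 × 255 = 170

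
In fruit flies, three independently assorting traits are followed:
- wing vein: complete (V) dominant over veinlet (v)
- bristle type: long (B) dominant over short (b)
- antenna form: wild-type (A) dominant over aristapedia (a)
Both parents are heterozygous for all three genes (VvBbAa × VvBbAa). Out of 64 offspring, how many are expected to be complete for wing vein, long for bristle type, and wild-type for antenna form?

Trihybrid cross: VvBbAa × VvBbAa
Each trait segregates independently with a 3:1 phenotypic ratio, so each gene contributes 3/4 (dominant) or 1/4 (recessive).
Target: complete (wing vein), long (bristle type), wild-type (antenna form)
Probability = product of independent per-trait probabilities
= 3/4 × 3/4 × 3/4 = 27/64
Expected count = 27/64 × 64 = 27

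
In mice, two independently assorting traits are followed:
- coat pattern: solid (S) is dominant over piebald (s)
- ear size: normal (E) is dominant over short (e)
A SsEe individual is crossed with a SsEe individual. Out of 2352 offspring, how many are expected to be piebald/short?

Dihybrid cross SsEe × SsEe — consider each gene separately:
coat pattern: Ss × Ss → 1 SS, 2 Ss, 1 ss → 3 S_ : 1 ss (out of 4)
ear size: Ee × Ee → 1 EE, 2 Ee, 1 ee → 3 E_ : 1 ee (out of 4)
Combine (counts out of 4 × 4 = 16): solid/normal (S_E_) = 3×3 = 9; solid/short (S_ee) = 3×1 = 3; piebald/normal (ssE_) = 1×3 = 3; piebald/short (ssee) = 1×1 = 1
Phenotype counts (out of 16): 9 solid/normal, 3 solid/short, 3 piebald/normal, 1 piebald/short
piebald/short: 1 out of 16 → fraction 1/16
Expected count = 1/16 × 2352 = 147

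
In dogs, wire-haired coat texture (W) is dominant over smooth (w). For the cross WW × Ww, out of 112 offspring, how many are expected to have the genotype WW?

Punnett square for WW × Ww:
Offspring genotypes: 2 WW, 2 Ww
Total offspring: 4
Count with target: 2
Probability: 2/4 = 1/2
Expected count = 1/2 × 112 = 56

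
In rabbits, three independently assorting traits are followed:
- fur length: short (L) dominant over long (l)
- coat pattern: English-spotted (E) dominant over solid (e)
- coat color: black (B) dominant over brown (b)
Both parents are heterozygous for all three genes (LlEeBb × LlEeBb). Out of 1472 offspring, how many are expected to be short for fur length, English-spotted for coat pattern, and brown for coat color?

Trihybrid cross: LlEeBb × LlEeBb
Each trait segregates independently with a 3:1 phenotypic ratio, so each gene contributes 3/4 (dominant) or 1/4 (recessive).
Target: short (fur length), English-spotted (coat pattern), brown (coat color)
Probability = product of independent per-trait probabilities
= 3/4 × 3/4 × 1/4 = 9/64
Expected count = 9/64 × 1472 = 207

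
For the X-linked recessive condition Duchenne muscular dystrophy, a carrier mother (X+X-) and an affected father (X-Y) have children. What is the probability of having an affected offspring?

Cross: X+X- × X-Y
Offspring: 1 X+X-, 1 X+Y, 1 X-X-, 1 X-Y
Probability of an affected offspring: 2/4 = 1/2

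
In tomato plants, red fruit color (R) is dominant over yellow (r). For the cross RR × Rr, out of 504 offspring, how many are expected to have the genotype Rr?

Punnett square for RR × Rr:
Offspring genotypes: 2 RR, 2 Rr
Total offspring: 4
Count with target: 2
Probability: 2/4 = 1/2
Expected count = 1/2 × 504 = 252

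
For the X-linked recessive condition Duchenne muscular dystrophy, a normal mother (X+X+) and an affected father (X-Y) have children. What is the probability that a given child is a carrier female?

Cross: X+X+ × X-Y
Offspring: 2 X+X-, 2 X+Y
Probability of a carrier female: 2/4 = 1/2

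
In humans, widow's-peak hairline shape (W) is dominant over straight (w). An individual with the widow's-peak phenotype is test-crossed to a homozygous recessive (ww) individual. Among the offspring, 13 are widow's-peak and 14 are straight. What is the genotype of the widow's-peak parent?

Test cross: ? × ww
Offspring: 13 widow's-peak, 14 straight — approximately 1:1.
A 1:1 ratio in a test cross indicates the unknown parent is heterozygous (Ww).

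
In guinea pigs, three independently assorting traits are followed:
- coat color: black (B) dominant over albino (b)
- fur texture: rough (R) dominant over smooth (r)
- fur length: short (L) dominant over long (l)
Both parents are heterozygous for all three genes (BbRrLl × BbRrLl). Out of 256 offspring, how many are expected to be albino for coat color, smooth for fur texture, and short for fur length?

Trihybrid cross: BbRrLl × BbRrLl
Each trait segregates independently with a 3:1 phenotypic ratio, so each gene contributes 3/4 (dominant) or 1/4 (recessive).
Target: albino (coat color), smooth (fur texture), short (fur length)
Probability = product of independent per-trait probabilities
= 1/4 × 1/4 × 3/4 = 3/64
Expected count = 3/64 × 256 = 12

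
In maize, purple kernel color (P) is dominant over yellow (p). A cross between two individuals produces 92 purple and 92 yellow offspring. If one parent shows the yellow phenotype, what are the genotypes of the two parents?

Observed offspring: 92 purple, 92 yellow
The observed ratio simplifies to 1:1. One parent shows yellow, so its genotype must be pp. A 1:1 offspring split requires the other parent to be heterozygous (Pp).
Parent genotypes: pp × Pp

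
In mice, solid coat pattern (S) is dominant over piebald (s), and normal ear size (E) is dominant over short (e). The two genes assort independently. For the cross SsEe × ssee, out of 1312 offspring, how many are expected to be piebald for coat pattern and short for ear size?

Dihybrid cross SsEe × ssee — consider each gene separately:
coat pattern: Ss × ss → 2 Ss, 2 ss → 2 S_ : 2 ss (out of 4)
ear size: Ee × ee → 2 Ee, 2 ee → 2 E_ : 2 ee (out of 4)
Looking for: piebald (ss) and short (ee)
P(piebald) = 2/4, P(short) = 2/4
P(both) = 2/4 × 2/4 = 4/16 = 1/4
Expected count = 1/4 × 1312 = 328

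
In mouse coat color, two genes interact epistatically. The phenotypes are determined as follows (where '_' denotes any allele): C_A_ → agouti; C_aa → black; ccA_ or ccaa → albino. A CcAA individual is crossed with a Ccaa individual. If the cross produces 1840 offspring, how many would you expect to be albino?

Cross: CcAA × Ccaa — consider each gene separately:
C gene: Cc × Cc → 1 CC, 2 Cc, 1 cc → 3 C_ : 1 cc (out of 4)
A gene: AA × aa → 4 Aa → 4 A_ (out of 4)
Genotype classes (out of 4 × 4 = 16): C_A_ = 3×4 = 12; ccA_ = 1×4 = 4
Apply the phenotype rules: C_A_ (12) → agouti; ccA_ (4) → albino
Phenotype counts (out of 16): 12 agouti, 4 albino
albino: 4 out of 16 → fraction 1/4
Expected count = 1/4 × 1840 = 460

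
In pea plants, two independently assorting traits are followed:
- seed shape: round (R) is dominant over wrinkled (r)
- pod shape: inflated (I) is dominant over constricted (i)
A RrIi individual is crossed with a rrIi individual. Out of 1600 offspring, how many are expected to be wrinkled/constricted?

Dihybrid cross RrIi × rrIi — consider each gene separately:
seed shape: Rr × rr → 2 Rr, 2 rr → 2 R_ : 2 rr (out of 4)
pod shape: Ii × Ii → 1 II, 2 Ii, 1 ii → 3 I_ : 1 ii (out of 4)
Combine (counts out of 4 × 4 = 16): round/inflated (R_I_) = 2×3 = 6; round/constricted (R_ii) = 2×1 = 2; wrinkled/inflated (rrI_) = 2×3 = 6; wrinkled/constricted (rrii) = 2×1 = 2
Phenotype counts (out of 16): 6 round/inflated, 2 round/constricted, 6 wrinkled/inflated, 2 wrinkled/constricted
wrinkled/constricted: 2 out of 16 → fraction 1/8
Expected count = 1/8 × 1600 = 200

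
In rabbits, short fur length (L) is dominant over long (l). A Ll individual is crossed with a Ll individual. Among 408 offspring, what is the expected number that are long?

Punnett square for Ll × Ll:
Offspring genotypes: 1 LL, 2 Ll, 1 ll
short: 3, long: 1
long: 1 out of 4 → fraction 1/4
Expected count = 1/4 × 408 = 102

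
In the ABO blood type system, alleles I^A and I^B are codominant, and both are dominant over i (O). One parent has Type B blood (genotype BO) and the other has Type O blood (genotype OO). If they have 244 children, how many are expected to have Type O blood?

Cross: BO × OO
Possible offspring genotypes: 2 BO, 2 OO
Blood type counts: 2 Type B, 2 Type O
Probability of Type O: 2/4 = 1/2
Expected count = 1/2 × 244 = 122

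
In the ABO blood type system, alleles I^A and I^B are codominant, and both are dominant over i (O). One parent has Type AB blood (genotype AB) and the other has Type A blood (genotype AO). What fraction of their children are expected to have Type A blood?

Cross: AB × AO
Possible offspring genotypes: 1 AA, 1 AO, 1 AB, 1 BO
Blood type counts: 2 Type A, 1 Type AB, 1 Type B
Probability of Type A: 2/4 = 1/2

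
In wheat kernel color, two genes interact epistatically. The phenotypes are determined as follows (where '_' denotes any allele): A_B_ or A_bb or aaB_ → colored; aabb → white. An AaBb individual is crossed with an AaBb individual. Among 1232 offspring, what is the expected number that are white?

Cross: AaBb × AaBb — consider each gene separately:
A gene: Aa × Aa → 1 AA, 2 Aa, 1 aa → 3 A_ : 1 aa (out of 4)
B gene: Bb × Bb → 1 BB, 2 Bb, 1 bb → 3 B_ : 1 bb (out of 4)
Genotype classes (out of 4 × 4 = 16): A_B_ = 3×3 = 9; A_bb = 3×1 = 3; aaB_ = 1×3 = 3; aabb = 1×1 = 1
Apply the phenotype rules: A_B_ (9) + A_bb (3) + aaB_ (3) → colored; aabb (1) → white
Phenotype counts (out of 16): 15 colored, 1 white
white: 1 out of 16 → fraction 1/16
Expected count = 1/16 × 1232 = 77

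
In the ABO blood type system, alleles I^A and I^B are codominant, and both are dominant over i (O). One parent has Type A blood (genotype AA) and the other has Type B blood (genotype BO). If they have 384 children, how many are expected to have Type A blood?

Cross: AA × BO
Possible offspring genotypes: 2 AB, 2 AO
Blood type counts: 2 Type AB, 2 Type A
Probability of Type A: 2/4 = 1/2
Expected count = 1/2 × 384 = 192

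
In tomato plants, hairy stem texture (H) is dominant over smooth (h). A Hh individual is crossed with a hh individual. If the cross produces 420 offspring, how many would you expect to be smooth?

Punnett square for Hh × hh:
Offspring genotypes: 2 Hh, 2 hh
hairy: 2, smooth: 2
smooth: 2 out of 4 → fraction 1/2
Expected count = 1/2 × 420 = 210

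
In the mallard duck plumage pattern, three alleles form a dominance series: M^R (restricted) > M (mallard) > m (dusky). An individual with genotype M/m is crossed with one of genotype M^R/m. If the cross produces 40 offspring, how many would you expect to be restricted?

Cross: M/m × M^R/m
Allele dominance: M^R > M > m
Offspring genotypes: 1 M^R/M, 1 M/m, 1 M^R/m, 1 m/m
Phenotype counts: 2 restricted, 1 mallard, 1 dusky
restricted: 2 out of 4 → fraction 1/2
Expected count = 1/2 × 40 = 20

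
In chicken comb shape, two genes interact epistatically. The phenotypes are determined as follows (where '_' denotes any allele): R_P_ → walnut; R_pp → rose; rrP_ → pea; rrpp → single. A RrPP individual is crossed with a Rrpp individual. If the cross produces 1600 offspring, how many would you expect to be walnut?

Cross: RrPP × Rrpp — consider each gene separately:
R gene: Rr × Rr → 1 RR, 2 Rr, 1 rr → 3 R_ : 1 rr (out of 4)
P gene: PP × pp → 4 Pp → 4 P_ (out of 4)
Genotype classes (out of 4 × 4 = 16): R_P_ = 3×4 = 12; rrP_ = 1×4 = 4
Apply the phenotype rules: R_P_ (12) → walnut; rrP_ (4) → pea
Phenotype counts (out of 16): 12 walnut, 4 pea
walnut: 12 out of 16 → fraction 3/4
Expected count = 3/4 × 1600 = 1200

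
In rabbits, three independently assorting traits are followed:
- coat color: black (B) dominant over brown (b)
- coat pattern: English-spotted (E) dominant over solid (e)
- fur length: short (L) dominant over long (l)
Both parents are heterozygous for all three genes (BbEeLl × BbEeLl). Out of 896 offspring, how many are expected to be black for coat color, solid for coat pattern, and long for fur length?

Trihybrid cross: BbEeLl × BbEeLl
Each trait segregates independently with a 3:1 phenotypic ratio, so each gene contributes 3/4 (dominant) or 1/4 (recessive).
Target: black (coat color), solid (coat pattern), long (fur length)
Probability = product of independent per-trait probabilities
= 3/4 × 1/4 × 1/4 = 3/64
Expected count = 3/64 × 896 = 42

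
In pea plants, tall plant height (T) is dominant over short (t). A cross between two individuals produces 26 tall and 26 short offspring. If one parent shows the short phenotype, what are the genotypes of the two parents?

Observed offspring: 26 tall, 26 short
The observed ratio simplifies to 1:1. One parent shows short, so its genotype must be tt. A 1:1 offspring split requires the other parent to be heterozygous (Tt).
Parent genotypes: tt × Tt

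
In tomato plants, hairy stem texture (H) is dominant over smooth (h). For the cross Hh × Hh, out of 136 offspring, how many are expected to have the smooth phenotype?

Punnett square for Hh × Hh:
Offspring genotypes: 1 HH, 2 Hh, 1 hh
Total offspring: 4
Count with target: 1
Probability: 1/4
Expected count = 1/4 × 136 = 34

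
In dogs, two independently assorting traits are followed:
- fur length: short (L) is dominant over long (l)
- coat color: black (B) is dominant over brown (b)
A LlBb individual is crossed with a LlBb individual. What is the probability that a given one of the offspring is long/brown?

Dihybrid cross LlBb × LlBb — consider each gene separately:
fur length: Ll × Ll → 1 LL, 2 Ll, 1 ll → 3 L_ : 1 ll (out of 4)
coat color: Bb × Bb → 1 BB, 2 Bb, 1 bb → 3 B_ : 1 bb (out of 4)
Combine (counts out of 4 × 4 = 16): short/black (L_B_) = 3×3 = 9; short/brown (L_bb) = 3×1 = 3; long/black (llB_) = 1×3 = 3; long/brown (llbb) = 1×1 = 1
Phenotype counts (out of 16): 9 short/black, 3 short/brown, 3 long/black, 1 long/brown
long/brown: 1 out of 16
Probability: 1/16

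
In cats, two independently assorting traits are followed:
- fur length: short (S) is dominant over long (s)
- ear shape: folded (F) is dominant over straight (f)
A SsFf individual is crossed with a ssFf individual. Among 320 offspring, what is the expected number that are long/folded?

Dihybrid cross SsFf × ssFf — consider each gene separately:
fur length: Ss × ss → 2 Ss, 2 ss → 2 S_ : 2 ss (out of 4)
ear shape: Ff × Ff → 1 FF, 2 Ff, 1 ff → 3 F_ : 1 ff (out of 4)
Combine (counts out of 4 × 4 = 16): short/folded (S_F_) = 2×3 = 6; short/straight (S_ff) = 2×1 = 2; long/folded (ssF_) = 2×3 = 6; long/straight (ssff) = 2×1 = 2
Phenotype counts (out of 16): 6 short/folded, 2 short/straight, 6 long/folded, 2 long/straight
long/folded: 6 out of 16 → fraction 3/8
Expected count = 3/8 × 320 = 120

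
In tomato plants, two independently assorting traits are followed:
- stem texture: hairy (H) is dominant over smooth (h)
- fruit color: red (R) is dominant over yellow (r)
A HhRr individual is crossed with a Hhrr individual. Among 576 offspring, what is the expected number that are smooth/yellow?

Dihybrid cross HhRr × Hhrr — consider each gene separately:
stem texture: Hh × Hh → 1 HH, 2 Hh, 1 hh → 3 H_ : 1 hh (out of 4)
fruit color: Rr × rr → 2 Rr, 2 rr → 2 R_ : 2 rr (out of 4)
Combine (counts out of 4 × 4 = 16): hairy/red (H_R_) = 3×2 = 6; hairy/yellow (H_rr) = 3×2 = 6; smooth/red (hhR_) = 1×2 = 2; smooth/yellow (hhrr) = 1×2 = 2
Phenotype counts (out of 16): 6 hairy/red, 6 hairy/yellow, 2 smooth/red, 2 smooth/yellow
smooth/yellow: 2 out of 16 → fraction 1/8
Expected count = 1/8 × 576 = 72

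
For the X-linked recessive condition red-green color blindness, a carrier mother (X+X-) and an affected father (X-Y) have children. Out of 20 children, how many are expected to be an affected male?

Cross: X+X- × X-Y
Offspring: 1 X+X-, 1 X+Y, 1 X-X-, 1 X-Y
Probability of an affected male: 1/4
Expected count = 1/4 × 20 = 5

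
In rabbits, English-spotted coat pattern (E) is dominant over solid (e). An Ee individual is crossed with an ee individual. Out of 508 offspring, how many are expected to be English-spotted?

Punnett square for Ee × ee:
Offspring genotypes: 2 Ee, 2 ee
English-spotted: 2, solid: 2
English-spotted: 2 out of 4 → fraction 1/2
Expected count = 1/2 × 508 = 254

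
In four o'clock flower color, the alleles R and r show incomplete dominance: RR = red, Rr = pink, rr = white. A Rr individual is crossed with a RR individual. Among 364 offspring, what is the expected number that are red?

Punnett square for Rr × RR:
Offspring genotypes: 2 RR, 2 Rr
Phenotype counts: 2 red, 2 pink
red: 2 out of 4 → fraction 1/2
Expected count = 1/2 × 364 = 182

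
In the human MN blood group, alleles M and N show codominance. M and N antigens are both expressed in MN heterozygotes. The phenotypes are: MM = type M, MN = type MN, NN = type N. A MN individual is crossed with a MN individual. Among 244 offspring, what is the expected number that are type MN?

Punnett square for MN × MN:
Offspring genotypes: 1 MM, 2 MN, 1 NN
Phenotype counts: 1 type M, 2 type MN, 1 type N
type MN: 2 out of 4 → fraction 1/2
Expected count = 1/2 × 244 = 122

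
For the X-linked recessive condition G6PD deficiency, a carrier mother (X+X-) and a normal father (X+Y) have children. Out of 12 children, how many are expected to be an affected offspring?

Cross: X+X- × X+Y
Offspring: 1 X+X+, 1 X+Y, 1 X+X-, 1 X-Y
Probability of an affected offspring: 1/4
Expected count = 1/4 × 12 = 3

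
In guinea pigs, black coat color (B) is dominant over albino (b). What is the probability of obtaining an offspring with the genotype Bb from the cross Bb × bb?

Punnett square for Bb × bb:
Offspring genotypes: 2 Bb, 2 bb
Total offspring: 4
Count with target: 2
Probability: 2/4 = 1/2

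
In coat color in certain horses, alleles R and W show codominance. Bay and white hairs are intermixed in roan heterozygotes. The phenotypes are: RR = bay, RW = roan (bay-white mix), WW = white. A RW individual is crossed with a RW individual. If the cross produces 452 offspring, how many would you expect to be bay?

Punnett square for RW × RW:
Offspring genotypes: 1 RR, 2 RW, 1 WW
Phenotype counts: 1 bay, 2 roan (bay-white mix), 1 white
bay: 1 out of 4 → fraction 1/4
Expected count = 1/4 × 452 = 113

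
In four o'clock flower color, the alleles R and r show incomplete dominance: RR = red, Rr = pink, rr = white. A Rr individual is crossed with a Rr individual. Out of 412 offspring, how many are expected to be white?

Punnett square for Rr × Rr:
Offspring genotypes: 1 RR, 2 Rr, 1 rr
Phenotype counts: 1 red, 2 pink, 1 white
white: 1 out of 4 → fraction 1/4
Expected count = 1/4 × 412 = 103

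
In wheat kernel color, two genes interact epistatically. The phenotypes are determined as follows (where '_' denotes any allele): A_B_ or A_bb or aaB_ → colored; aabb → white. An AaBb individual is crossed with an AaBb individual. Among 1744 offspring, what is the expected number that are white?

Cross: AaBb × AaBb — consider each gene separately:
A gene: Aa × Aa → 1 AA, 2 Aa, 1 aa → 3 A_ : 1 aa (out of 4)
B gene: Bb × Bb → 1 BB, 2 Bb, 1 bb → 3 B_ : 1 bb (out of 4)
Genotype classes (out of 4 × 4 = 16): A_B_ = 3×3 = 9; A_bb = 3×1 = 3; aaB_ = 1×3 = 3; aabb = 1×1 = 1
Apply the phenotype rules: A_B_ (9) + A_bb (3) + aaB_ (3) → colored; aabb (1) → white
Phenotype counts (out of 16): 15 colored, 1 white
white: 1 out of 16 → fraction 1/16
Expected count = 1/16 × 1744 = 109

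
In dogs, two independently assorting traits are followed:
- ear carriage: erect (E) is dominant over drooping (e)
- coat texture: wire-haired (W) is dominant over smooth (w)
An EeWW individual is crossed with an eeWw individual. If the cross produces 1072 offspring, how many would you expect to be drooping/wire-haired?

Dihybrid cross EeWW × eeWw — consider each gene separately:
ear carriage: Ee × ee → 2 Ee, 2 ee → 2 E_ : 2 ee (out of 4)
coat texture: WW × Ww → 2 WW, 2 Ww → 4 W_ (out of 4)
Combine (counts out of 4 × 4 = 16): erect/wire-haired (E_W_) = 2×4 = 8; drooping/wire-haired (eeW_) = 2×4 = 8
Phenotype counts (out of 16): 8 erect/wire-haired, 8 drooping/wire-haired
drooping/wire-haired: 8 out of 16 → fraction 1/2
Expected count = 1/2 × 1072 = 536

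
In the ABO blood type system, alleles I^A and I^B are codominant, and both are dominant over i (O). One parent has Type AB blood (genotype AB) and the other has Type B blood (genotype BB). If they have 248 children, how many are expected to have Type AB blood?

Cross: AB × BB
Possible offspring genotypes: 2 AB, 2 BB
Blood type counts: 2 Type AB, 2 Type B
Probability of Type AB: 2/4 = 1/2
Expected count = 1/2 × 248 = 124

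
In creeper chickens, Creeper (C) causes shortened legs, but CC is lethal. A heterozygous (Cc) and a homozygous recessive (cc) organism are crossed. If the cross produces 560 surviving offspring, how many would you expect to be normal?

Cross: Cc × cc
Punnett square offspring (before lethality): 2 Cc, 2 cc
No CC offspring are produced in this cross.
normal: 2 out of 4 → fraction 1/2
Expected count = 1/2 × 560 = 280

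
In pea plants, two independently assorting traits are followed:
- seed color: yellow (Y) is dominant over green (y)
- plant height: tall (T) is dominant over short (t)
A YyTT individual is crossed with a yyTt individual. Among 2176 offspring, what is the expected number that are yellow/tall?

Dihybrid cross YyTT × yyTt — consider each gene separately:
seed color: Yy × yy → 2 Yy, 2 yy → 2 Y_ : 2 yy (out of 4)
plant height: TT × Tt → 2 TT, 2 Tt → 4 T_ (out of 4)
Combine (counts out of 4 × 4 = 16): yellow/tall (Y_T_) = 2×4 = 8; green/tall (yyT_) = 2×4 = 8
Phenotype counts (out of 16): 8 yellow/tall, 8 green/tall
yellow/tall: 8 out of 16 → fraction 1/2
Expected count = 1/2 × 2176 = 1088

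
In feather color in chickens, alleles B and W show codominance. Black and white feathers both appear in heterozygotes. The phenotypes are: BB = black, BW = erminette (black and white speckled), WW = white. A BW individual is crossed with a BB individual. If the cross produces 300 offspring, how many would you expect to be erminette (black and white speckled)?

Punnett square for BW × BB:
Offspring genotypes: 2 BB, 2 BW
Phenotype counts: 2 black, 2 erminette (black and white speckled)
erminette (black and white speckled): 2 out of 4 → fraction 1/2
Expected count = 1/2 × 300 = 150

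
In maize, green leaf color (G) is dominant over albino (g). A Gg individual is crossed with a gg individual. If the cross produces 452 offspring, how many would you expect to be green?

Punnett square for Gg × gg:
Offspring genotypes: 2 Gg, 2 gg
green: 2, albino: 2
green: 2 out of 4 → fraction 1/2
Expected count = 1/2 × 452 = 226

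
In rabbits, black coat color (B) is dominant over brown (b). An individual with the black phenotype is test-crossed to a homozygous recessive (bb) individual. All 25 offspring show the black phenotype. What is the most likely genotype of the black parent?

Test cross: ? × bb
All offspring are black.
If the unknown parent were heterozygous (Bb), about half of 25 offspring would be brown; none are. The unknown parent is most likely homozygous dominant (BB).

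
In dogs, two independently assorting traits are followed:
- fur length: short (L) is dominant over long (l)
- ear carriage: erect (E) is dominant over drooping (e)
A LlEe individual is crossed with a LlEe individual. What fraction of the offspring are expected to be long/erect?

Dihybrid cross LlEe × LlEe — consider each gene separately:
fur length: Ll × Ll → 1 LL, 2 Ll, 1 ll → 3 L_ : 1 ll (out of 4)
ear carriage: Ee × Ee → 1 EE, 2 Ee, 1 ee → 3 E_ : 1 ee (out of 4)
Combine (counts out of 4 × 4 = 16): short/erect (L_E_) = 3×3 = 9; short/drooping (L_ee) = 3×1 = 3; long/erect (llE_) = 1×3 = 3; long/drooping (llee) = 1×1 = 1
Phenotype counts (out of 16): 9 short/erect, 3 short/drooping, 3 long/erect, 1 long/drooping
long/erect: 3 out of 16
Probability: 3/16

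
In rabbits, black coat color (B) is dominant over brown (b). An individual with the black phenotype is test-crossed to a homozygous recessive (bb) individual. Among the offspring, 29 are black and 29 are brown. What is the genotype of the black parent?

Test cross: ? × bb
Offspring: 29 black, 29 brown — approximately 1:1.
A 1:1 ratio in a test cross indicates the unknown parent is heterozygous (Bb).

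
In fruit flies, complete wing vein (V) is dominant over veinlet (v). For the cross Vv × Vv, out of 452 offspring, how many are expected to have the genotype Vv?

Punnett square for Vv × Vv:
Offspring genotypes: 1 VV, 2 Vv, 1 vv
Total offspring: 4
Count with target: 2
Probability: 2/4 = 1/2
Expected count = 1/2 × 452 = 226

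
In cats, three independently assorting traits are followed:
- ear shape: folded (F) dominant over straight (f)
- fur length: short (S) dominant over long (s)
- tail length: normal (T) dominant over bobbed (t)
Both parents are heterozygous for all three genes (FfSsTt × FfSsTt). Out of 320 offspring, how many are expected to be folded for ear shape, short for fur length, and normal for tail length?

Trihybrid cross: FfSsTt × FfSsTt
Each trait segregates independently with a 3:1 phenotypic ratio, so each gene contributes 3/4 (dominant) or 1/4 (recessive).
Target: folded (ear shape), short (fur length), normal (tail length)
Probability = product of independent per-trait probabilities
= 3/4 × 3/4 × 3/4 = 27/64
Expected count = 27/64 × 320 = 135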